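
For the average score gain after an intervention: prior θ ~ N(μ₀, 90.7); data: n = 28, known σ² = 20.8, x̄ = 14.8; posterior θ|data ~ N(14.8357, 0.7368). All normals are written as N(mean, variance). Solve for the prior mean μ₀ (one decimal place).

μ₀ = 19.2

With known observation variance, the Normal–Normal posterior has precision τ_n = τ₀ + n/σ² and mean μ_n = (τ₀μ₀ + (n/σ²)x̄)/τ_n.
Here τ₀ = 1/90.7 = 0.011025 and τ_data = 28/20.8 = 1.346154, so τ_n = 1.357179.
Rearranging for μ₀: μ₀ = (μ_n·τ_n − τ_data·x̄)/τ₀ = (14.8357·1.357179 − 1.346154·14.8) / 0.011025 = 0.211621/0.011025 ≈ 19.2.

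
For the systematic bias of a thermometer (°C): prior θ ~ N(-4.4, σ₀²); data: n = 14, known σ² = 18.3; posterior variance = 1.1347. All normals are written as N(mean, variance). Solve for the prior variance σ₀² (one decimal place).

σ₀² = 8.6

Posterior precision equals prior precision plus data precision: 1/σ_n² = 1/σ₀² + n/σ².
So 1/σ₀² = 1/1.1347 − 14/18.3 = 0.881290 − 0.765027 = 0.116263.
Hence σ₀² = 1/0.116263 ≈ 8.6.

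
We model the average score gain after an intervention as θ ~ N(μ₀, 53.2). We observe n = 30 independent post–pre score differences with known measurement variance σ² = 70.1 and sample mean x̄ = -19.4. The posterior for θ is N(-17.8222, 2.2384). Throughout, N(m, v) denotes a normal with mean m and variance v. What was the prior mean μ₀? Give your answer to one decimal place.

With known observation variance, the Normal–Normal posterior has precision τ_n = τ₀ + n/σ² and mean μ_n = (τ₀μ₀ + (n/σ²)x̄)/τ_n.
Here τ₀ = 1/53.2 = 0.018797 and τ_data = 30/70.1 = 0.427960, so τ_n = 0.446757.
Rearranging for μ₀: μ₀ = (μ_n·τ_n − τ_data·x̄)/τ₀ = (-17.8222·0.446757 − 0.427960·-19.4) / 0.018797 = 0.340231/0.018797 ≈ 18.1.

μ₀ = 18.1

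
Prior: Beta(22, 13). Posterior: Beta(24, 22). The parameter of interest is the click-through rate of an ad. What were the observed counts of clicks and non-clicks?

2 clicks and 9 non-clicks

Beta is conjugate to the binomial likelihood: posterior = Beta(a+s, b+f).
So s = 24 − 22 = 2 and f = 22 − 13 = 9.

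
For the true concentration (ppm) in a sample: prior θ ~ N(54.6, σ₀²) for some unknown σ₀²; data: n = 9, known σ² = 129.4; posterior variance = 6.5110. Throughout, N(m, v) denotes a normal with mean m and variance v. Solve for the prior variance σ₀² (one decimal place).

σ₀² = 11.9

For the Normal–Normal model with known σ², precisions add: τ_n = τ₀ + n/σ².
So 1/σ₀² = 1/6.5110 − 9/129.4 = 0.153586 − 0.069552 = 0.084034.
Hence σ₀² = 1/0.084034 ≈ 11.9.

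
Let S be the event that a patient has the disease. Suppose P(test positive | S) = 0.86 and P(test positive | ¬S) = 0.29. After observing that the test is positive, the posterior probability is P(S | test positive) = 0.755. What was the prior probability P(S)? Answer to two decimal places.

In odds form, posterior odds = prior odds × likelihood ratio, so prior odds = posterior odds ÷ LR.
Posterior odds = 0.755/(1−0.755) = 3.0816. LR = 0.86/0.29 = 2.9655.
Prior odds = 3.0816/2.9655 = 1.0392, so P(S) = 1.0392/(1+1.0392) ≈ 0.51.

P(S) = 0.51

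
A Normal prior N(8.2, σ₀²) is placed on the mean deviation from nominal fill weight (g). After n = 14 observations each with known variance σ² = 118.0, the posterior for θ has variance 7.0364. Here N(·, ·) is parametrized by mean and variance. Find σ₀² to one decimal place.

Posterior precision equals prior precision plus data precision: 1/σ_n² = 1/σ₀² + n/σ².
So 1/σ₀² = 1/7.0364 − 14/118.0 = 0.142118 − 0.118644 = 0.023474.
Hence σ₀² = 1/0.023474 ≈ 42.6.

σ₀² = 42.6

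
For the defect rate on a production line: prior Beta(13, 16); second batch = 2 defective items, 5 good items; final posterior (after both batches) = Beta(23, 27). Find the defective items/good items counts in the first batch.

8 defective items and 6 good items

Sequential conjugate updates are equivalent to a single update on the pooled data, so total successes = posterior α − prior α and total failures = posterior β − prior β.
Total across both batches: 23−13=10 defective items, 27−16=11 good items.
Subtract the second batch: 10−2=8 defective items and 11−5=6 good items.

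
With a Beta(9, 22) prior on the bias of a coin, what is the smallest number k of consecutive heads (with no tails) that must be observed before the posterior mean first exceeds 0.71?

k = 45

After k heads and 0 tails the posterior is Beta(9+k, 22), with mean (9+k)/(9+22+k).
Set (9+k)/(31+k) > 0.71 and solve: k > (0.71·31 − 9)/(1 − 0.71) = 44.862.
The smallest integer exceeding 44.862 is 45.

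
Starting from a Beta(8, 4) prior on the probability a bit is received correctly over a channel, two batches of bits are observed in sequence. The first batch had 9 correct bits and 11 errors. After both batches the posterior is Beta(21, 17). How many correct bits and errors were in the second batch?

Sequential conjugate updates are equivalent to a single update on the pooled data, so total successes = posterior α − prior α and total failures = posterior β − prior β.
Total across both batches: 21−8=13 correct bits, 17−4=13 errors.
Subtract the first batch: 13−9=4 correct bits and 13−11=2 errors.

4 correct bits and 2 errors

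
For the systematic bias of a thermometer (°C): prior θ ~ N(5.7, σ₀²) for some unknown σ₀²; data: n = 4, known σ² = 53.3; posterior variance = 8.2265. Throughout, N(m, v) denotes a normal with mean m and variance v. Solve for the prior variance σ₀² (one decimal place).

For the Normal–Normal model with known σ², precisions add: τ_n = τ₀ + n/σ².
So 1/σ₀² = 1/8.2265 − 4/53.3 = 0.121558 − 0.075047 = 0.046511.
Hence σ₀² = 1/0.046511 ≈ 21.5.

σ₀² = 21.5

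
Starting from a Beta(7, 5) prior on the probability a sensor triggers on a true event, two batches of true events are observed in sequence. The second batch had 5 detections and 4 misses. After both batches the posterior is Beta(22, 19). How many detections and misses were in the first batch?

10 detections and 10 misses

Because Beta–binomial updating is additive in the counts, the combined data contributed (α_post−α_prior, β_post−β_prior) successes and failures.
Total across both batches: 22−7=15 detections, 19−5=14 misses.
Subtract the second batch: 15−5=10 detections and 14−4=10 misses.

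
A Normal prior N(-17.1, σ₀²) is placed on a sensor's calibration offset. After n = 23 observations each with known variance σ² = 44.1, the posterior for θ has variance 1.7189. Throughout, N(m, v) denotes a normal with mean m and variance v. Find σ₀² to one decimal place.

For the Normal–Normal model with known σ², precisions add: τ_n = τ₀ + n/σ².
So 1/σ₀² = 1/1.7189 − 23/44.1 = 0.581767 − 0.521542 = 0.060225.
Hence σ₀² = 1/0.060225 ≈ 16.6.

σ₀² = 16.6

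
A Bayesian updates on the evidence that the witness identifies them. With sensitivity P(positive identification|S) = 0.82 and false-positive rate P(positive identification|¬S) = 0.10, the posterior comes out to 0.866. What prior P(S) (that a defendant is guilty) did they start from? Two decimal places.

P(S) = 0.44

Bayes' rule in odds form gives O(S|E) = O(S)·[P(E|S)/P(E|¬S)], hence O(S) = O(S|E)/LR.
Posterior odds = 0.866/(1−0.866) = 6.4627. LR = 0.82/0.10 = 8.2000.
Prior odds = 6.4627/8.2000 = 0.7881, so P(S) = 0.7881/(1+0.7881) ≈ 0.44.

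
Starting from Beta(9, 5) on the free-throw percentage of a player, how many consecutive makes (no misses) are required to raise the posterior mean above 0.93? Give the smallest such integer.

k = 58

After k makes and 0 misses the posterior is Beta(9+k, 5), with mean (9+k)/(9+5+k).
Set (9+k)/(14+k) > 0.93 and solve: k > (0.93·14 − 9)/(1 − 0.93) = 57.429.
The smallest integer exceeding 57.429 is 58.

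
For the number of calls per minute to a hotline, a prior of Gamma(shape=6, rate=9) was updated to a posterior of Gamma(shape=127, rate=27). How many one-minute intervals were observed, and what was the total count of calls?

n = 18 one-minute intervals with total 121 calls

Gamma–Poisson conjugacy: posterior shape = α + Σxᵢ, posterior rate = β + n.
Matching: Σxᵢ = 127 − 6 = 121 and n = 27 − 9 = 18.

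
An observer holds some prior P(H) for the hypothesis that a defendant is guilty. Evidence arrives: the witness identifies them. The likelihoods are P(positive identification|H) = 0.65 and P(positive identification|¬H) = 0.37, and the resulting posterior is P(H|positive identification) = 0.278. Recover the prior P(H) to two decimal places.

Bayes' rule in odds form gives O(H|E) = O(H)·[P(E|H)/P(E|¬H)], hence O(H) = O(H|E)/LR.
Posterior odds = 0.278/(1−0.278) = 0.3850. LR = 0.65/0.37 = 1.7568.
Prior odds = 0.3850/1.7568 = 0.2191, so P(H) = 0.2191/(1+0.2191) ≈ 0.18.

P(H) = 0.18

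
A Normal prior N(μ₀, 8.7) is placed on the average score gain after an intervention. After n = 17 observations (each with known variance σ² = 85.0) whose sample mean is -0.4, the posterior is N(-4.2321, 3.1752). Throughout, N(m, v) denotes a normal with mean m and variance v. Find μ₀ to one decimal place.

With known observation variance, the Normal–Normal posterior has precision τ_n = τ₀ + n/σ² and mean μ_n = (τ₀μ₀ + (n/σ²)x̄)/τ_n.
Here τ₀ = 1/8.7 = 0.114943 and τ_data = 17/85.0 = 0.200000, so τ_n = 0.314943.
Rearranging for μ₀: μ₀ = (μ_n·τ_n − τ_data·x̄)/τ₀ = (-4.2321·0.314943 − 0.200000·-0.4) / 0.114943 = -1.252870/0.114943 ≈ -10.9.

μ₀ = -10.9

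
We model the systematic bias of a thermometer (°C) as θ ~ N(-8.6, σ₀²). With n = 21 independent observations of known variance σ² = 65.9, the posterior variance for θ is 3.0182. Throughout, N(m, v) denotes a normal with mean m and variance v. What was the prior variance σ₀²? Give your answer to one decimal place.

Posterior precision equals prior precision plus data precision: 1/σ_n² = 1/σ₀² + n/σ².
So 1/σ₀² = 1/3.0182 − 21/65.9 = 0.331323 − 0.318665 = 0.012658.
Hence σ₀² = 1/0.012658 ≈ 79.0.

σ₀² = 79.0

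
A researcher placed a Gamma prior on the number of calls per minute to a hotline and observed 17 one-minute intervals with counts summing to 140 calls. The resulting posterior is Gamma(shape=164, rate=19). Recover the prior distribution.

Gamma–Poisson conjugacy: posterior shape = α + Σxᵢ, posterior rate = β + n.
So α = 164 − 140 = 24 and β = 19 − 17 = 2.

Gamma(shape=24, rate=2)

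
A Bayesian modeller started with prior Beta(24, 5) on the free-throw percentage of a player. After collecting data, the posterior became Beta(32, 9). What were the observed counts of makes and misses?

Under Beta–binomial conjugacy the posterior parameters are (α+s, β+f).
Match parameters: s=32−24=8, f=9−5=4.

8 makes and 4 misses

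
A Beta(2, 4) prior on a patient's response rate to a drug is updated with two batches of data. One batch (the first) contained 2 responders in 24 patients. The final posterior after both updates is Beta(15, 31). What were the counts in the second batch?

11 responders and 5 non-responders

Because Beta–binomial updating is additive in the counts, the combined data contributed (α_post−α_prior, β_post−β_prior) successes and failures.
Total across both batches: 15−2=13 responders, 31−4=27 non-responders.
Subtract the first batch: 13−2=11 responders and 27−22=5 non-responders.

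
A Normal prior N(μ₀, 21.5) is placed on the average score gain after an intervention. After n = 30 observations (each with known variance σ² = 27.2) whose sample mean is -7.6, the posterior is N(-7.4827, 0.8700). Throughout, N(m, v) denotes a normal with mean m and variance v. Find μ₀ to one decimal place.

With known observation variance, the Normal–Normal posterior has precision τ_n = τ₀ + n/σ² and mean μ_n = (τ₀μ₀ + (n/σ²)x̄)/τ_n.
Here τ₀ = 1/21.5 = 0.046512 and τ_data = 30/27.2 = 1.102941, so τ_n = 1.149453.
Rearranging for μ₀: μ₀ = (μ_n·τ_n − τ_data·x̄)/τ₀ = (-7.4827·1.149453 − 1.102941·-7.6) / 0.046512 = -0.218660/0.046512 ≈ -4.7.

μ₀ = -4.7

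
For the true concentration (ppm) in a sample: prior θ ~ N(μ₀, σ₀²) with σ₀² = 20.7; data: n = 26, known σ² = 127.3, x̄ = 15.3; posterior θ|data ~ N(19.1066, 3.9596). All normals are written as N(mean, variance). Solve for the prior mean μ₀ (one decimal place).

With known observation variance, the Normal–Normal posterior has precision τ_n = τ₀ + n/σ² and mean μ_n = (τ₀μ₀ + (n/σ²)x̄)/τ_n.
Here τ₀ = 1/20.7 = 0.048309 and τ_data = 26/127.3 = 0.204242, so τ_n = 0.252551.
Rearranging for μ₀: μ₀ = (μ_n·τ_n − τ_data·x̄)/τ₀ = (19.1066·0.252551 − 0.204242·15.3) / 0.048309 = 1.700488/0.048309 ≈ 35.2.

μ₀ = 35.2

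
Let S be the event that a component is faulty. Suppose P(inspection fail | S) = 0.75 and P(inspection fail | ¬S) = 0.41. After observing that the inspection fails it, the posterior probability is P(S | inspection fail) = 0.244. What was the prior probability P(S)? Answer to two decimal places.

P(S) = 0.15

Bayes' rule in odds form gives O(S|E) = O(S)·[P(E|S)/P(E|¬S)], hence O(S) = O(S|E)/LR.
Posterior odds = 0.244/(1−0.244) = 0.3228. LR = 0.75/0.41 = 1.8293.
Prior odds = 0.3228/1.8293 = 0.1765, so P(S) = 0.1765/(1+0.1765) ≈ 0.15.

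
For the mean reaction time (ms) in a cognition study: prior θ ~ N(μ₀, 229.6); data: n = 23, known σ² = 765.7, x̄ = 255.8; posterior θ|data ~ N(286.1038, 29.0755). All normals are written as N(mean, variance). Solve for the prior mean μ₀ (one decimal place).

μ₀ = 495.1

With known observation variance, the Normal–Normal posterior has precision τ_n = τ₀ + n/σ² and mean μ_n = (τ₀μ₀ + (n/σ²)x̄)/τ_n.
Here τ₀ = 1/229.6 = 0.004355 and τ_data = 23/765.7 = 0.030038, so τ_n = 0.034393.
Rearranging for μ₀: μ₀ = (μ_n·τ_n − τ_data·x̄)/τ₀ = (286.1038·0.034393 − 0.030038·255.8) / 0.004355 = 2.156248/0.004355 ≈ 495.1.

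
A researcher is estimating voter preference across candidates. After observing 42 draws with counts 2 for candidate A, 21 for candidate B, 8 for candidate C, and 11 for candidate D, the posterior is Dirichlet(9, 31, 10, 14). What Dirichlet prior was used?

Dirichlet(7, 10, 2, 3)

For a Dirichlet(α) prior with multinomial counts c, the posterior is Dirichlet(α + c) componentwise.
Subtract each count from the matching posterior parameter: 9−2=7, 31−21=10, 10−8=2, 14−11=3.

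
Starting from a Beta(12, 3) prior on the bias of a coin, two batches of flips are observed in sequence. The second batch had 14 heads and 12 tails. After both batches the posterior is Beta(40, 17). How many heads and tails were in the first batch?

Because Beta–binomial updating is additive in the counts, the combined data contributed (α_post−α_prior, β_post−β_prior) successes and failures.
Total across both batches: 40−12=28 heads, 17−3=14 tails.
Subtract the second batch: 28−14=14 heads and 14−12=2 tails.

14 heads and 2 tails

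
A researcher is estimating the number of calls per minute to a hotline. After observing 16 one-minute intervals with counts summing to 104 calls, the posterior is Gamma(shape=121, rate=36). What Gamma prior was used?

Gamma(shape=17, rate=20)

A Gamma(α, β) prior (rate parametrization) on a Poisson rate with n observations summing to S gives posterior Gamma(α+S, β+n).
So α = 121 − 104 = 17 and β = 36 − 16 = 20.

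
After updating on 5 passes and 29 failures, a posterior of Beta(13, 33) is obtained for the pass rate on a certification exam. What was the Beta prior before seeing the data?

A Beta(α, β) prior with s successes and f failures in binomial data gives a Beta(α+s, β+f) posterior.
Subtract the data counts: 13−5=8, 33−29=4.

Beta(8, 4)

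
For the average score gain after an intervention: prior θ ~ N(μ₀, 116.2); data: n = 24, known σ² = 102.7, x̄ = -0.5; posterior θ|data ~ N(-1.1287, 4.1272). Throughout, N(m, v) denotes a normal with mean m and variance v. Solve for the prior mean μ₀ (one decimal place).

With known observation variance, the Normal–Normal posterior has precision τ_n = τ₀ + n/σ² and mean μ_n = (τ₀μ₀ + (n/σ²)x̄)/τ_n.
Here τ₀ = 1/116.2 = 0.008606 and τ_data = 24/102.7 = 0.233690, so τ_n = 0.242296.
Rearranging for μ₀: μ₀ = (μ_n·τ_n − τ_data·x̄)/τ₀ = (-1.1287·0.242296 − 0.233690·-0.5) / 0.008606 = -0.156634/0.008606 ≈ -18.2.

μ₀ = -18.2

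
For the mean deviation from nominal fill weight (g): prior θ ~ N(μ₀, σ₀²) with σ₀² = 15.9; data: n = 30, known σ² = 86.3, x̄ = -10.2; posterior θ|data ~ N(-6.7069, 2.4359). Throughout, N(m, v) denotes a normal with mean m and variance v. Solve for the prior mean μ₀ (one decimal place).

μ₀ = 12.6

With known observation variance, the Normal–Normal posterior has precision τ_n = τ₀ + n/σ² and mean μ_n = (τ₀μ₀ + (n/σ²)x̄)/τ_n.
Here τ₀ = 1/15.9 = 0.062893 and τ_data = 30/86.3 = 0.347625, so τ_n = 0.410518.
Rearranging for μ₀: μ₀ = (μ_n·τ_n − τ_data·x̄)/τ₀ = (-6.7069·0.410518 − 0.347625·-10.2) / 0.062893 = 0.792472/0.062893 ≈ 12.6.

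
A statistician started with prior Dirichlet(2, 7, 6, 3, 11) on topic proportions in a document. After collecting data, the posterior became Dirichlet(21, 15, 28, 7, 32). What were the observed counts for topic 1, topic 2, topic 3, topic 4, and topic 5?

counts (19, 8, 22, 4, 21)

For a Dirichlet(α) prior with multinomial counts c, the posterior is Dirichlet(α + c) componentwise.
Counts are posterior − prior componentwise: 21−2=19, 15−7=8, 28−6=22, 7−3=4, 32−11=21.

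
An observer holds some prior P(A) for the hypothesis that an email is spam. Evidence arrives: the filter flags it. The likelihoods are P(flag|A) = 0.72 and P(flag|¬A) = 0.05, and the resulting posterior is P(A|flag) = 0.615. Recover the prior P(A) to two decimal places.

In odds form, posterior odds = prior odds × likelihood ratio, so prior odds = posterior odds ÷ LR.
Posterior odds = 0.615/(1−0.615) = 1.5974. LR = 0.72/0.05 = 14.4000.
Prior odds = 1.5974/14.4000 = 0.1109, so P(A) = 0.1109/(1+0.1109) ≈ 0.10.

P(A) = 0.10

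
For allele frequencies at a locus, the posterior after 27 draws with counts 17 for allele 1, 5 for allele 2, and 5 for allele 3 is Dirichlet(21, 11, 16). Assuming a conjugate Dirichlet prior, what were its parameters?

For a Dirichlet(α) prior with multinomial counts c, the posterior is Dirichlet(α + c) componentwise.
Subtract each count from the matching posterior parameter: 21−17=4, 11−5=6, 16−5=11.

Dirichlet(4, 6, 11)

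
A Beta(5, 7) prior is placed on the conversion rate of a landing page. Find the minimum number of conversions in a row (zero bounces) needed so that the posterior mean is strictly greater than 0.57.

After k conversions and 0 bounces the posterior is Beta(5+k, 7), with mean (5+k)/(5+7+k).
Set (5+k)/(12+k) > 0.57 and solve: k > (0.57·12 − 5)/(1 − 0.57) = 4.279.
The smallest integer exceeding 4.279 is 5.

k = 5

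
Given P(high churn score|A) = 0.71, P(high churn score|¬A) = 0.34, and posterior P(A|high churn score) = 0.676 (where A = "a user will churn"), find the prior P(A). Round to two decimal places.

Bayes' rule in odds form gives O(A|E) = O(A)·[P(E|A)/P(E|¬A)], hence O(A) = O(A|E)/LR.
Posterior odds = 0.676/(1−0.676) = 2.0864. LR = 0.71/0.34 = 2.0882.
Prior odds = 2.0864/2.0882 = 0.9991, so P(A) = 0.9991/(1+0.9991) ≈ 0.50.

P(A) = 0.50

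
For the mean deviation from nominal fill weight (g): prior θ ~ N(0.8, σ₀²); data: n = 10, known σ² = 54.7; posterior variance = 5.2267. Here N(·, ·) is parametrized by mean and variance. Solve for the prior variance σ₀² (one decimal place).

For the Normal–Normal model with known σ², precisions add: τ_n = τ₀ + n/σ².
So 1/σ₀² = 1/5.2267 − 10/54.7 = 0.191325 − 0.182815 = 0.008510.
Hence σ₀² = 1/0.008510 ≈ 117.5.

σ₀² = 117.5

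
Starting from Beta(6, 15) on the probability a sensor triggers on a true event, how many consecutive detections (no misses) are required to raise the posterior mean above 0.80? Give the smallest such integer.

After k detections and 0 misses the posterior is Beta(6+k, 15), with mean (6+k)/(6+15+k).
Set (6+k)/(21+k) > 0.80 and solve: k > (0.80·21 − 6)/(1 − 0.80) = 54.000.
The smallest integer exceeding 54.000 is 55, and checking k=55: (61)/(76) = 0.8026 > 0.80.

k = 55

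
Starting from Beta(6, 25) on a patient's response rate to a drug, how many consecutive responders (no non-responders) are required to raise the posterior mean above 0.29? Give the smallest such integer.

After k responders and 0 non-responders the posterior is Beta(6+k, 25), with mean (6+k)/(6+25+k).
Set (6+k)/(31+k) > 0.29 and solve: k > (0.29·31 − 6)/(1 − 0.29) = 4.211.
The smallest integer exceeding 4.211 is 5.

k = 5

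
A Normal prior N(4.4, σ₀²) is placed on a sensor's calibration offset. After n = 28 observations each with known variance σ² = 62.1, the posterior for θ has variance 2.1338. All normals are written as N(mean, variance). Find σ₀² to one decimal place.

σ₀² = 56.3

For the Normal–Normal model with known σ², precisions add: τ_n = τ₀ + n/σ².
So 1/σ₀² = 1/2.1338 − 28/62.1 = 0.468647 − 0.450886 = 0.017761.
Hence σ₀² = 1/0.017761 ≈ 56.3.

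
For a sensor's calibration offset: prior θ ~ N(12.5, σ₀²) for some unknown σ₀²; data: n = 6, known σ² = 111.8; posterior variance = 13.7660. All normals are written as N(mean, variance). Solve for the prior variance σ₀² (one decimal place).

σ₀² = 52.7

For the Normal–Normal model with known σ², precisions add: τ_n = τ₀ + n/σ².
So 1/σ₀² = 1/13.7660 − 6/111.8 = 0.072643 − 0.053667 = 0.018976.
Hence σ₀² = 1/0.018976 ≈ 52.7.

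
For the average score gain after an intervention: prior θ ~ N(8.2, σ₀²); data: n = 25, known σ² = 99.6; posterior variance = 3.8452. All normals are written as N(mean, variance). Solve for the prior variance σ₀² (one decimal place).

σ₀² = 110.4

Posterior precision equals prior precision plus data precision: 1/σ_n² = 1/σ₀² + n/σ².
So 1/σ₀² = 1/3.8452 − 25/99.6 = 0.260064 − 0.251004 = 0.009060.
Hence σ₀² = 1/0.009060 ≈ 110.4.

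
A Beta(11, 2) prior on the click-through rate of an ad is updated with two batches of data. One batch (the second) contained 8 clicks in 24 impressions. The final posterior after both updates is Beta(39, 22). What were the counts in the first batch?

20 clicks and 4 non-clicks

Because Beta–binomial updating is additive in the counts, the combined data contributed (α_post−α_prior, β_post−β_prior) successes and failures.
Total across both batches: 39−11=28 clicks, 22−2=20 non-clicks.
Subtract the second batch: 28−8=20 clicks and 20−16=4 non-clicks.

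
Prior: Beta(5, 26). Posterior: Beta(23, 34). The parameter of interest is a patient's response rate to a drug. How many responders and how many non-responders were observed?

18 responders and 8 non-responders

A Beta(α, β) prior with s successes and f failures in binomial data gives a Beta(α+s, β+f) posterior.
Match parameters: s=23−5=18, f=34−26=8.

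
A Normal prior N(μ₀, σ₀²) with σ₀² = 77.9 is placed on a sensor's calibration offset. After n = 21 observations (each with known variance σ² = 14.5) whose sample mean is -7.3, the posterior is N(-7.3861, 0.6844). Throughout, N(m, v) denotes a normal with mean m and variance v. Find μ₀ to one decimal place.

The posterior mean is a precision-weighted average: μ_n = (τ₀μ₀ + τ_data·x̄)/(τ₀+τ_data), with τ₀=1/σ₀² and τ_data=n/σ².
Here τ₀ = 1/77.9 = 0.012837 and τ_data = 21/14.5 = 1.448276, so τ_n = 1.461113.
Rearranging for μ₀: μ₀ = (μ_n·τ_n − τ_data·x̄)/τ₀ = (-7.3861·1.461113 − 1.448276·-7.3) / 0.012837 = -0.219512/0.012837 ≈ -17.1.

μ₀ = -17.1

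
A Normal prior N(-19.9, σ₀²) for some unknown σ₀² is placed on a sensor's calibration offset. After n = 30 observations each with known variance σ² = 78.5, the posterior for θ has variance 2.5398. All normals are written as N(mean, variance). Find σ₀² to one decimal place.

σ₀² = 86.5

Posterior precision equals prior precision plus data precision: 1/σ_n² = 1/σ₀² + n/σ².
So 1/σ₀² = 1/2.5398 − 30/78.5 = 0.393732 − 0.382166 = 0.011566.
Hence σ₀² = 1/0.011566 ≈ 86.5.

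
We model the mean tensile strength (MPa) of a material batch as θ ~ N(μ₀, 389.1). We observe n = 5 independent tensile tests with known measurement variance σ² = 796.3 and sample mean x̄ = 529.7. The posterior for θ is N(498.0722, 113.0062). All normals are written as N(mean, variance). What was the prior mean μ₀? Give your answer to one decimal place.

With known observation variance, the Normal–Normal posterior has precision τ_n = τ₀ + n/σ² and mean μ_n = (τ₀μ₀ + (n/σ²)x̄)/τ_n.
Here τ₀ = 1/389.1 = 0.002570 and τ_data = 5/796.3 = 0.006279, so τ_n = 0.008849.
Rearranging for μ₀: μ₀ = (μ_n·τ_n − τ_data·x̄)/τ₀ = (498.0722·0.008849 − 0.006279·529.7) / 0.002570 = 1.081455/0.002570 ≈ 420.8.

μ₀ = 420.8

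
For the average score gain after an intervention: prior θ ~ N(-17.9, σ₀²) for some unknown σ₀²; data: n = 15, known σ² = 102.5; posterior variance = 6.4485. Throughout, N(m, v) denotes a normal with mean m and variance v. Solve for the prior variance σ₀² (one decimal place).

σ₀² = 114.5

For the Normal–Normal model with known σ², precisions add: τ_n = τ₀ + n/σ².
So 1/σ₀² = 1/6.4485 − 15/102.5 = 0.155075 − 0.146341 = 0.008734.
Hence σ₀² = 1/0.008734 ≈ 114.5.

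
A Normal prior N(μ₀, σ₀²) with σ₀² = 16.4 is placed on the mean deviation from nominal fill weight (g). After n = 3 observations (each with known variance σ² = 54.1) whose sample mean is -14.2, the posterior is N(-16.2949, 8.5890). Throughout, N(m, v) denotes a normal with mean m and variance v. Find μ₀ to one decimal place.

μ₀ = -18.2

The posterior mean is a precision-weighted average: μ_n = (τ₀μ₀ + τ_data·x̄)/(τ₀+τ_data), with τ₀=1/σ₀² and τ_data=n/σ².
Here τ₀ = 1/16.4 = 0.060976 and τ_data = 3/54.1 = 0.055453, so τ_n = 0.116429.
Rearranging for μ₀: μ₀ = (μ_n·τ_n − τ_data·x̄)/τ₀ = (-16.2949·0.116429 − 0.055453·-14.2) / 0.060976 = -1.109766/0.060976 ≈ -18.2.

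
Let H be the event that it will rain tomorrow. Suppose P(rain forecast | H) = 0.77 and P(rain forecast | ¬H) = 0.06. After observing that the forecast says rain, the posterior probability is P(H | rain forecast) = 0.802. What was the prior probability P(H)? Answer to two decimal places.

Bayes' rule in odds form gives O(H|E) = O(H)·[P(E|H)/P(E|¬H)], hence O(H) = O(H|E)/LR.
Posterior odds = 0.802/(1−0.802) = 4.0505. LR = 0.77/0.06 = 12.8333.
Prior odds = 4.0505/12.8333 = 0.3156, so P(H) = 0.3156/(1+0.3156) ≈ 0.24.

P(H) = 0.24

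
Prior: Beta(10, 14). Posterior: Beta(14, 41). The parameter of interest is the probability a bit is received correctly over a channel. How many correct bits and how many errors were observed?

4 correct bits and 27 errors

Beta is conjugate to the binomial likelihood: posterior = Beta(a+s, b+f).
Match parameters: s=14−10=4, f=41−14=27.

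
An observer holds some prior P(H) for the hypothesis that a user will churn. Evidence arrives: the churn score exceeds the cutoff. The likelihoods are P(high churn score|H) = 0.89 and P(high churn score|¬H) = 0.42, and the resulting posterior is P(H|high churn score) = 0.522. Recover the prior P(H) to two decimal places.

P(H) = 0.34

Bayes' rule in odds form gives O(H|E) = O(H)·[P(E|H)/P(E|¬H)], hence O(H) = O(H|E)/LR.
Posterior odds = 0.522/(1−0.522) = 1.0921. LR = 0.89/0.42 = 2.1190.
Prior odds = 1.0921/2.1190 = 0.5154, so P(H) = 0.5154/(1+0.5154) ≈ 0.34.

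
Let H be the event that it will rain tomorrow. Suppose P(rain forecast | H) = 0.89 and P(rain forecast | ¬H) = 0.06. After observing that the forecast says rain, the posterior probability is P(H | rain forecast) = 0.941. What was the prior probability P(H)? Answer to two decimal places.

P(H) = 0.52

Bayes' rule in odds form gives O(H|E) = O(H)·[P(E|H)/P(E|¬H)], hence O(H) = O(H|E)/LR.
Posterior odds = 0.941/(1−0.941) = 15.9492. LR = 0.89/0.06 = 14.8333.
Prior odds = 15.9492/14.8333 = 1.0752, so P(H) = 1.0752/(1+1.0752) ≈ 0.52.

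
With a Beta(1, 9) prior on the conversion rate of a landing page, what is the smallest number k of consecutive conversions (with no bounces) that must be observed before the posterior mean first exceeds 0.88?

k = 66

After k conversions and 0 bounces the posterior is Beta(1+k, 9), with mean (1+k)/(1+9+k).
Set (1+k)/(10+k) > 0.88 and solve: k > (0.88·10 − 1)/(1 − 0.88) = 65.000.
The smallest integer exceeding 65.000 is 66, and checking k=66: (67)/(76) = 0.8816 > 0.88.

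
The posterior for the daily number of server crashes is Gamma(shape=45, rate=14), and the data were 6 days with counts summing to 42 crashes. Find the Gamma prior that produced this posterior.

A Gamma(α, β) prior (rate parametrization) on a Poisson rate with n observations summing to S gives posterior Gamma(α+S, β+n).
So α = 45 − 42 = 3 and β = 14 − 6 = 8.

Gamma(shape=3, rate=8)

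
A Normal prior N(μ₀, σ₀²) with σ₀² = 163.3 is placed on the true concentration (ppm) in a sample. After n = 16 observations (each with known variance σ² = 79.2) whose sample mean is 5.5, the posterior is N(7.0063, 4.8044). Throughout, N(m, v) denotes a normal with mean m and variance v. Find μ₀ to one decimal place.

The posterior mean is a precision-weighted average: μ_n = (τ₀μ₀ + τ_data·x̄)/(τ₀+τ_data), with τ₀=1/σ₀² and τ_data=n/σ².
Here τ₀ = 1/163.3 = 0.006124 and τ_data = 16/79.2 = 0.202020, so τ_n = 0.208144.
Rearranging for μ₀: μ₀ = (μ_n·τ_n − τ_data·x̄)/τ₀ = (7.0063·0.208144 − 0.202020·5.5) / 0.006124 = 0.347209/0.006124 ≈ 56.7.

μ₀ = 56.7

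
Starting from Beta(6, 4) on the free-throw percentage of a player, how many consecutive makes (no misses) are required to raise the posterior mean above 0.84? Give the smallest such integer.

k = 16

After k makes and 0 misses the posterior is Beta(6+k, 4), with mean (6+k)/(6+4+k).
Set (6+k)/(10+k) > 0.84 and solve: k > (0.84·10 − 6)/(1 − 0.84) = 15.000.
The smallest integer exceeding 15.000 is 16, and checking k=16: (22)/(26) = 0.8462 > 0.84.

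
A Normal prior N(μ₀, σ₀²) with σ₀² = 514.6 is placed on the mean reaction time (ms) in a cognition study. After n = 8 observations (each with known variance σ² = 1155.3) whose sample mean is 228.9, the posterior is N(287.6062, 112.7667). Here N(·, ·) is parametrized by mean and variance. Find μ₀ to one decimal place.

μ₀ = 496.8

With known observation variance, the Normal–Normal posterior has precision τ_n = τ₀ + n/σ² and mean μ_n = (τ₀μ₀ + (n/σ²)x̄)/τ_n.
Here τ₀ = 1/514.6 = 0.001943 and τ_data = 8/1155.3 = 0.006925, so τ_n = 0.008868.
Rearranging for μ₀: μ₀ = (μ_n·τ_n − τ_data·x̄)/τ₀ = (287.6062·0.008868 − 0.006925·228.9) / 0.001943 = 0.965359/0.001943 ≈ 496.8.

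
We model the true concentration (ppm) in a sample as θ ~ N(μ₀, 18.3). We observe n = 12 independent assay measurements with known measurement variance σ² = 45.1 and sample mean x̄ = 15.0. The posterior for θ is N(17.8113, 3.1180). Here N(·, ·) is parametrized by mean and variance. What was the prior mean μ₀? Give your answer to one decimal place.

μ₀ = 31.5

The posterior mean is a precision-weighted average: μ_n = (τ₀μ₀ + τ_data·x̄)/(τ₀+τ_data), with τ₀=1/σ₀² and τ_data=n/σ².
Here τ₀ = 1/18.3 = 0.054645 and τ_data = 12/45.1 = 0.266075, so τ_n = 0.320720.
Rearranging for μ₀: μ₀ = (μ_n·τ_n − τ_data·x̄)/τ₀ = (17.8113·0.320720 − 0.266075·15.0) / 0.054645 = 1.721315/0.054645 ≈ 31.5.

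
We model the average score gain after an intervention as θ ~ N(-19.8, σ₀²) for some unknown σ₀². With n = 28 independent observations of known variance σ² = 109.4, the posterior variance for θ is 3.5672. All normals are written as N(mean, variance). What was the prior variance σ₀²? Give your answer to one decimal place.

Posterior precision equals prior precision plus data precision: 1/σ_n² = 1/σ₀² + n/σ².
So 1/σ₀² = 1/3.5672 − 28/109.4 = 0.280332 − 0.255941 = 0.024391.
Hence σ₀² = 1/0.024391 ≈ 41.0.

σ₀² = 41.0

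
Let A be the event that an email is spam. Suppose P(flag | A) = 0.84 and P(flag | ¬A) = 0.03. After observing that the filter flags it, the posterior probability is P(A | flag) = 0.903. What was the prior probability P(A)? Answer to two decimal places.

In odds form, posterior odds = prior odds × likelihood ratio, so prior odds = posterior odds ÷ LR.
Posterior odds = 0.903/(1−0.903) = 9.3093. LR = 0.84/0.03 = 28.0000.
Prior odds = 9.3093/28.0000 = 0.3325, so P(A) = 0.3325/(1+0.3325) ≈ 0.25.

P(A) = 0.25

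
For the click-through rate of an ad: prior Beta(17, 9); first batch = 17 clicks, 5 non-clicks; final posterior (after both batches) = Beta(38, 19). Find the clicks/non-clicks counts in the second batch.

4 clicks and 5 non-clicks

Sequential conjugate updates are equivalent to a single update on the pooled data, so total successes = posterior α − prior α and total failures = posterior β − prior β.
Total across both batches: 38−17=21 clicks, 19−9=10 non-clicks.
Subtract the first batch: 21−17=4 clicks and 10−5=5 non-clicks.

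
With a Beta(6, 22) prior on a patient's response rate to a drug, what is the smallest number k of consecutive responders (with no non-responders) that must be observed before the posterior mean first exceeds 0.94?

After k responders and 0 non-responders the posterior is Beta(6+k, 22), with mean (6+k)/(6+22+k).
Set (6+k)/(28+k) > 0.94 and solve: k > (0.94·28 − 6)/(1 − 0.94) = 338.667.
The smallest integer exceeding 338.667 is 339.

k = 339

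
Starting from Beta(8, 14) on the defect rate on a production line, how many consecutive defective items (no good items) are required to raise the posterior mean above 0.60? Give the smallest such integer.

k = 14

After k defective items and 0 good items the posterior is Beta(8+k, 14), with mean (8+k)/(8+14+k).
Set (8+k)/(22+k) > 0.60 and solve: k > (0.60·22 − 8)/(1 − 0.60) = 13.000.
The smallest integer exceeding 13.000 is 14, and checking k=14: (22)/(36) = 0.6111 > 0.60.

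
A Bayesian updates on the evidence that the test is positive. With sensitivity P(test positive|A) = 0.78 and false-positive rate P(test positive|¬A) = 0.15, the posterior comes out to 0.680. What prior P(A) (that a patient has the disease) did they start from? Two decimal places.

In odds form, posterior odds = prior odds × likelihood ratio, so prior odds = posterior odds ÷ LR.
Posterior odds = 0.680/(1−0.680) = 2.1250. LR = 0.78/0.15 = 5.2000.
Prior odds = 2.1250/5.2000 = 0.4087, so P(A) = 0.4087/(1+0.4087) ≈ 0.29.

P(A) = 0.29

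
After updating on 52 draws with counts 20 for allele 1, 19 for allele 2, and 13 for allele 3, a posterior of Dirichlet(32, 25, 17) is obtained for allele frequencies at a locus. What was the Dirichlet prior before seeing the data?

For a Dirichlet(α) prior with multinomial counts c, the posterior is Dirichlet(α + c) componentwise.
Subtract each count from the matching posterior parameter: 32−20=12, 25−19=6, 17−13=4.

Dirichlet(12, 6, 4)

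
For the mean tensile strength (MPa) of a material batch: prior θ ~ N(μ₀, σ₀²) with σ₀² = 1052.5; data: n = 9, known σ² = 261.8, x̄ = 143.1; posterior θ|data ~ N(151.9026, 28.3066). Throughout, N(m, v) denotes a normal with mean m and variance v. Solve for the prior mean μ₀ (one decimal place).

μ₀ = 470.4

The posterior mean is a precision-weighted average: μ_n = (τ₀μ₀ + τ_data·x̄)/(τ₀+τ_data), with τ₀=1/σ₀² and τ_data=n/σ².
Here τ₀ = 1/1052.5 = 0.000950 and τ_data = 9/261.8 = 0.034377, so τ_n = 0.035327.
Rearranging for μ₀: μ₀ = (μ_n·τ_n − τ_data·x̄)/τ₀ = (151.9026·0.035327 − 0.034377·143.1) / 0.000950 = 0.446914/0.000950 ≈ 470.4.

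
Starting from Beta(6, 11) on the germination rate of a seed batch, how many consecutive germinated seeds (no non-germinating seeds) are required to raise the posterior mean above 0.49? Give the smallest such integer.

After k germinated seeds and 0 non-germinating seeds the posterior is Beta(6+k, 11), with mean (6+k)/(6+11+k).
Set (6+k)/(17+k) > 0.49 and solve: k > (0.49·17 − 6)/(1 − 0.49) = 4.569.
The smallest integer exceeding 4.569 is 5, and checking k=5: (11)/(22) = 0.5000 > 0.49.

k = 5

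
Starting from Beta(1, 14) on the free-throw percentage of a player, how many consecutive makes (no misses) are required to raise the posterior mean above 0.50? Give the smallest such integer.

After k makes and 0 misses the posterior is Beta(1+k, 14), with mean (1+k)/(1+14+k).
Set (1+k)/(15+k) > 0.50 and solve: k > (0.50·15 − 1)/(1 − 0.50) = 13.000.
The smallest integer exceeding 13.000 is 14, and checking k=14: (15)/(29) = 0.5172 > 0.50.

k = 14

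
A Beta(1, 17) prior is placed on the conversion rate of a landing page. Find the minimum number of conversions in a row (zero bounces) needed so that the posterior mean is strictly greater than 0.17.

After k conversions and 0 bounces the posterior is Beta(1+k, 17), with mean (1+k)/(1+17+k).
Set (1+k)/(18+k) > 0.17 and solve: k > (0.17·18 − 1)/(1 − 0.17) = 2.482.
The smallest integer exceeding 2.482 is 3, and checking k=3: (4)/(21) = 0.1905 > 0.17.

k = 3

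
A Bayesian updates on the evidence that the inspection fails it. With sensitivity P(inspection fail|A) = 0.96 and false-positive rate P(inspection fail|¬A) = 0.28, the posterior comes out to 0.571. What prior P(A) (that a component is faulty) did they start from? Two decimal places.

Bayes' rule in odds form gives O(A|E) = O(A)·[P(E|A)/P(E|¬A)], hence O(A) = O(A|E)/LR.
Posterior odds = 0.571/(1−0.571) = 1.3310. LR = 0.96/0.28 = 3.4286.
Prior odds = 1.3310/3.4286 = 0.3882, so P(A) = 0.3882/(1+0.3882) ≈ 0.28.

P(A) = 0.28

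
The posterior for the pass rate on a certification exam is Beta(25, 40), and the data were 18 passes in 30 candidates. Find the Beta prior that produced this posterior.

A Beta(a, b) prior with s successes and f failures in binomial data gives a Beta(a+s, b+f) posterior.
Subtract the data counts: 25−18=7, 40−12=28.

Beta(7, 28)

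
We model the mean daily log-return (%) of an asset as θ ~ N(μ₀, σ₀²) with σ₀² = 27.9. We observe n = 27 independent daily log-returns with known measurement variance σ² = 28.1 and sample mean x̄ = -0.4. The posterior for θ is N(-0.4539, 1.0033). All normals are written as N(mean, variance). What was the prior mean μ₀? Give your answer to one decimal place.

μ₀ = -1.9

The posterior mean is a precision-weighted average: μ_n = (τ₀μ₀ + τ_data·x̄)/(τ₀+τ_data), with τ₀=1/σ₀² and τ_data=n/σ².
Here τ₀ = 1/27.9 = 0.035842 and τ_data = 27/28.1 = 0.960854, so τ_n = 0.996696.
Rearranging for μ₀: μ₀ = (μ_n·τ_n − τ_data·x̄)/τ₀ = (-0.4539·0.996696 − 0.960854·-0.4) / 0.035842 = -0.068059/0.035842 ≈ -1.9.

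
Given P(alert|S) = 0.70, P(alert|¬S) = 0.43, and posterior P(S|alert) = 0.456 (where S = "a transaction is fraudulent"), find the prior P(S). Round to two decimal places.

P(S) = 0.34

Bayes' rule in odds form gives O(S|E) = O(S)·[P(E|S)/P(E|¬S)], hence O(S) = O(S|E)/LR.
Posterior odds = 0.456/(1−0.456) = 0.8382. LR = 0.70/0.43 = 1.6279.
Prior odds = 0.8382/1.6279 = 0.5149, so P(S) = 0.5149/(1+0.5149) ≈ 0.34.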